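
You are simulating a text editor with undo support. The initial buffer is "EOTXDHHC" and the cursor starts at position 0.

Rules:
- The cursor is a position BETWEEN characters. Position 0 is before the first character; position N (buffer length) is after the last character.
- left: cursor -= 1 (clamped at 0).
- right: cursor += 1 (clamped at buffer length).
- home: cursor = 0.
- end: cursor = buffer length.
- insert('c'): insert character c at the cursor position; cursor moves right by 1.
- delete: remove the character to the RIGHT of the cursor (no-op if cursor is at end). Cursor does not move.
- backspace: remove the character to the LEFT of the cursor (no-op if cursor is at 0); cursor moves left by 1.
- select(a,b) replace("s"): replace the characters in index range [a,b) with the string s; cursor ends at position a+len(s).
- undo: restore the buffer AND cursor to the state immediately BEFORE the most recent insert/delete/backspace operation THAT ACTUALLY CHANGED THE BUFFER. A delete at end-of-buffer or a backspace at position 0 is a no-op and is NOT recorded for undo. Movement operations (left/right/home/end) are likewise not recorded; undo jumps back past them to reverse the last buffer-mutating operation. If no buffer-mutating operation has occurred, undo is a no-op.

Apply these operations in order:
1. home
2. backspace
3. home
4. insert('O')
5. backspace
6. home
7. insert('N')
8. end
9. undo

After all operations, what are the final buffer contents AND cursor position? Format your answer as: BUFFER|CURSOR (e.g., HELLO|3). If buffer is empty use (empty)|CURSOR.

After op 1 (home): buf='EOTXDHHC' cursor=0
After op 2 (backspace): buf='EOTXDHHC' cursor=0
After op 3 (home): buf='EOTXDHHC' cursor=0
After op 4 (insert('O')): buf='OEOTXDHHC' cursor=1
After op 5 (backspace): buf='EOTXDHHC' cursor=0
After op 6 (home): buf='EOTXDHHC' cursor=0
After op 7 (insert('N')): buf='NEOTXDHHC' cursor=1
After op 8 (end): buf='NEOTXDHHC' cursor=9
After op 9 (undo): buf='EOTXDHHC' cursor=0

Answer: EOTXDHHC|0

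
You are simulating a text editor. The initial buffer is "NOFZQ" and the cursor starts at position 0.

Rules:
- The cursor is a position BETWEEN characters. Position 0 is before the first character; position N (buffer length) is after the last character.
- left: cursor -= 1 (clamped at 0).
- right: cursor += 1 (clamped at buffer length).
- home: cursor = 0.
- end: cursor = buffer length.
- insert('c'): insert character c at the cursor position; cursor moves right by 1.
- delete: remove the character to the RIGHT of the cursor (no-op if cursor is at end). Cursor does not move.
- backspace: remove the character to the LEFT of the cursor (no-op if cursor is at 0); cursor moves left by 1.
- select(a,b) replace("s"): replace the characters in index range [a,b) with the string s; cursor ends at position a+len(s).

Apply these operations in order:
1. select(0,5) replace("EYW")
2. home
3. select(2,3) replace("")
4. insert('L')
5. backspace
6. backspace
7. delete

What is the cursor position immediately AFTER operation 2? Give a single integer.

Answer: 0

Derivation:
After op 1 (select(0,5) replace("EYW")): buf='EYW' cursor=3
After op 2 (home): buf='EYW' cursor=0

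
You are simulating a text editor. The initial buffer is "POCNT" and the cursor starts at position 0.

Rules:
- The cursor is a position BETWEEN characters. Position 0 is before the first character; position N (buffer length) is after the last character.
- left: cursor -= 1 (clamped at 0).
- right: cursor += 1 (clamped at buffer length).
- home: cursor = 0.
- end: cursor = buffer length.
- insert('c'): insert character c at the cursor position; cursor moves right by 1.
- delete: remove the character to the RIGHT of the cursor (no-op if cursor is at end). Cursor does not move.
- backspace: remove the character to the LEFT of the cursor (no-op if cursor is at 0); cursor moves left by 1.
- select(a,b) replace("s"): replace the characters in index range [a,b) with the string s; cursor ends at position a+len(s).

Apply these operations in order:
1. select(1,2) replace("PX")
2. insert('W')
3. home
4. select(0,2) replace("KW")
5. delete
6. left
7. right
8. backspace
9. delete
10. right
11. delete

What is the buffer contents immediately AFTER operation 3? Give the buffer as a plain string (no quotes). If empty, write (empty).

After op 1 (select(1,2) replace("PX")): buf='PPXCNT' cursor=3
After op 2 (insert('W')): buf='PPXWCNT' cursor=4
After op 3 (home): buf='PPXWCNT' cursor=0

Answer: PPXWCNT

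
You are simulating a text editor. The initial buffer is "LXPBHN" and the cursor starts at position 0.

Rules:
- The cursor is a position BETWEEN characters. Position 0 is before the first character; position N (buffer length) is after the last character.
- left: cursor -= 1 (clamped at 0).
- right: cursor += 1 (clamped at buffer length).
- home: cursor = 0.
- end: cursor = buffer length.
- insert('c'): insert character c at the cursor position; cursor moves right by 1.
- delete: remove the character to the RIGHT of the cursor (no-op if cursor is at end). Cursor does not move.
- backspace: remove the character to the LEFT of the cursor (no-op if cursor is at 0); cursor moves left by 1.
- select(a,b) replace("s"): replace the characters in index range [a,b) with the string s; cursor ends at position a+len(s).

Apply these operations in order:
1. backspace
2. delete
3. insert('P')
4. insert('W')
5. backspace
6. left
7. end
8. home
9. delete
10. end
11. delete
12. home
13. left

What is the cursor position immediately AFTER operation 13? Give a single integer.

After op 1 (backspace): buf='LXPBHN' cursor=0
After op 2 (delete): buf='XPBHN' cursor=0
After op 3 (insert('P')): buf='PXPBHN' cursor=1
After op 4 (insert('W')): buf='PWXPBHN' cursor=2
After op 5 (backspace): buf='PXPBHN' cursor=1
After op 6 (left): buf='PXPBHN' cursor=0
After op 7 (end): buf='PXPBHN' cursor=6
After op 8 (home): buf='PXPBHN' cursor=0
After op 9 (delete): buf='XPBHN' cursor=0
After op 10 (end): buf='XPBHN' cursor=5
After op 11 (delete): buf='XPBHN' cursor=5
After op 12 (home): buf='XPBHN' cursor=0
After op 13 (left): buf='XPBHN' cursor=0

Answer: 0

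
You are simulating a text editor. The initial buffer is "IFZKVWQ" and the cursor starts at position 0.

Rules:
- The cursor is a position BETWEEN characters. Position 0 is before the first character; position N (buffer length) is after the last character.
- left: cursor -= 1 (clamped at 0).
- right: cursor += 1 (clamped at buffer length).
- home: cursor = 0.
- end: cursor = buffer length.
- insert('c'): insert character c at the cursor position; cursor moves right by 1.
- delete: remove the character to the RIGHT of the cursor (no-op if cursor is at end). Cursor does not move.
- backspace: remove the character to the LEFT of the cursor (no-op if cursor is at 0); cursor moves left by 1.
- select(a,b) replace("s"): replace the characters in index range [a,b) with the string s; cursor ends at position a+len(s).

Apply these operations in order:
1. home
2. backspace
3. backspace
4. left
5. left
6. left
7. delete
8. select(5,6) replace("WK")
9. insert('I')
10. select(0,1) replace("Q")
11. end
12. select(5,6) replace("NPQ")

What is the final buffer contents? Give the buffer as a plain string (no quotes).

Answer: QZKVWNPQKI

Derivation:
After op 1 (home): buf='IFZKVWQ' cursor=0
After op 2 (backspace): buf='IFZKVWQ' cursor=0
After op 3 (backspace): buf='IFZKVWQ' cursor=0
After op 4 (left): buf='IFZKVWQ' cursor=0
After op 5 (left): buf='IFZKVWQ' cursor=0
After op 6 (left): buf='IFZKVWQ' cursor=0
After op 7 (delete): buf='FZKVWQ' cursor=0
After op 8 (select(5,6) replace("WK")): buf='FZKVWWK' cursor=7
After op 9 (insert('I')): buf='FZKVWWKI' cursor=8
After op 10 (select(0,1) replace("Q")): buf='QZKVWWKI' cursor=1
After op 11 (end): buf='QZKVWWKI' cursor=8
After op 12 (select(5,6) replace("NPQ")): buf='QZKVWNPQKI' cursor=8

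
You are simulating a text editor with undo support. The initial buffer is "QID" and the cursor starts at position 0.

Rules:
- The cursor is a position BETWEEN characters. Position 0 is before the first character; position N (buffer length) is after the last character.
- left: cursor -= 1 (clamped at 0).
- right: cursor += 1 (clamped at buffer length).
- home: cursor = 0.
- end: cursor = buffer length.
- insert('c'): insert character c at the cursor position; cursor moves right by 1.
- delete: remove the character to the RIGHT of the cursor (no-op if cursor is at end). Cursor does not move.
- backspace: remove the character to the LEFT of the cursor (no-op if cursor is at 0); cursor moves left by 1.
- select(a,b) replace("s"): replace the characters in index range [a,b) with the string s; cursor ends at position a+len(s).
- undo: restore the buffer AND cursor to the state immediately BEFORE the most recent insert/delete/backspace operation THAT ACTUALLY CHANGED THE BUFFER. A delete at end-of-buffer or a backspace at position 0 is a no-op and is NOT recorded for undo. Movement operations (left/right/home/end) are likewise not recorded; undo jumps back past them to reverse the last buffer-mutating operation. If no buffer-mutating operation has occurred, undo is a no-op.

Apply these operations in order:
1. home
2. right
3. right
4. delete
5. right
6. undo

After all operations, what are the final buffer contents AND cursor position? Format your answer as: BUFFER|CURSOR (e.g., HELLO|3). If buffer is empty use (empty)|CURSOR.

After op 1 (home): buf='QID' cursor=0
After op 2 (right): buf='QID' cursor=1
After op 3 (right): buf='QID' cursor=2
After op 4 (delete): buf='QI' cursor=2
After op 5 (right): buf='QI' cursor=2
After op 6 (undo): buf='QID' cursor=2

Answer: QID|2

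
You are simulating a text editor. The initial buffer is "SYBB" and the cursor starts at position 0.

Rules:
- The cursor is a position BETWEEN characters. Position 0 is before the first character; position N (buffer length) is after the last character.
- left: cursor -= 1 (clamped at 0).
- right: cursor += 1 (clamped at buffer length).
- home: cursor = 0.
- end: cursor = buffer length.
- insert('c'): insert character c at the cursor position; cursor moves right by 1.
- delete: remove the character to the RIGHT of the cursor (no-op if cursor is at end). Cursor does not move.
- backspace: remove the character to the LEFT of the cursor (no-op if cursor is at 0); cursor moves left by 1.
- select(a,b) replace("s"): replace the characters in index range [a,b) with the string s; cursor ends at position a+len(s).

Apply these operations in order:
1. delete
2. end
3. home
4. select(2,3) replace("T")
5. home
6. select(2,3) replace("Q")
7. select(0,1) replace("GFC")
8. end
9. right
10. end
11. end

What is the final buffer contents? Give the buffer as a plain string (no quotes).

Answer: GFCBQ

Derivation:
After op 1 (delete): buf='YBB' cursor=0
After op 2 (end): buf='YBB' cursor=3
After op 3 (home): buf='YBB' cursor=0
After op 4 (select(2,3) replace("T")): buf='YBT' cursor=3
After op 5 (home): buf='YBT' cursor=0
After op 6 (select(2,3) replace("Q")): buf='YBQ' cursor=3
After op 7 (select(0,1) replace("GFC")): buf='GFCBQ' cursor=3
After op 8 (end): buf='GFCBQ' cursor=5
After op 9 (right): buf='GFCBQ' cursor=5
After op 10 (end): buf='GFCBQ' cursor=5
After op 11 (end): buf='GFCBQ' cursor=5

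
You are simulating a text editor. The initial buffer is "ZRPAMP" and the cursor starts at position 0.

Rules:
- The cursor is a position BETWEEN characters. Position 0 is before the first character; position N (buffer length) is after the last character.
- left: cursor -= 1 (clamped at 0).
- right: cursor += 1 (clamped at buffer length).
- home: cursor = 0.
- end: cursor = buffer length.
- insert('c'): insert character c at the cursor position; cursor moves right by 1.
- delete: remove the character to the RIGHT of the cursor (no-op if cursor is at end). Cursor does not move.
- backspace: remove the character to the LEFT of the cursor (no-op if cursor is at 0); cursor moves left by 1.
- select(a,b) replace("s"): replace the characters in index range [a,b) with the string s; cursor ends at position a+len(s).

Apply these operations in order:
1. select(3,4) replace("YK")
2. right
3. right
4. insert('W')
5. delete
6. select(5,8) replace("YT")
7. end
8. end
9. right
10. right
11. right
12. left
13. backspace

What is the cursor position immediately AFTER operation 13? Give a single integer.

Answer: 5

Derivation:
After op 1 (select(3,4) replace("YK")): buf='ZRPYKMP' cursor=5
After op 2 (right): buf='ZRPYKMP' cursor=6
After op 3 (right): buf='ZRPYKMP' cursor=7
After op 4 (insert('W')): buf='ZRPYKMPW' cursor=8
After op 5 (delete): buf='ZRPYKMPW' cursor=8
After op 6 (select(5,8) replace("YT")): buf='ZRPYKYT' cursor=7
After op 7 (end): buf='ZRPYKYT' cursor=7
After op 8 (end): buf='ZRPYKYT' cursor=7
After op 9 (right): buf='ZRPYKYT' cursor=7
After op 10 (right): buf='ZRPYKYT' cursor=7
After op 11 (right): buf='ZRPYKYT' cursor=7
After op 12 (left): buf='ZRPYKYT' cursor=6
After op 13 (backspace): buf='ZRPYKT' cursor=5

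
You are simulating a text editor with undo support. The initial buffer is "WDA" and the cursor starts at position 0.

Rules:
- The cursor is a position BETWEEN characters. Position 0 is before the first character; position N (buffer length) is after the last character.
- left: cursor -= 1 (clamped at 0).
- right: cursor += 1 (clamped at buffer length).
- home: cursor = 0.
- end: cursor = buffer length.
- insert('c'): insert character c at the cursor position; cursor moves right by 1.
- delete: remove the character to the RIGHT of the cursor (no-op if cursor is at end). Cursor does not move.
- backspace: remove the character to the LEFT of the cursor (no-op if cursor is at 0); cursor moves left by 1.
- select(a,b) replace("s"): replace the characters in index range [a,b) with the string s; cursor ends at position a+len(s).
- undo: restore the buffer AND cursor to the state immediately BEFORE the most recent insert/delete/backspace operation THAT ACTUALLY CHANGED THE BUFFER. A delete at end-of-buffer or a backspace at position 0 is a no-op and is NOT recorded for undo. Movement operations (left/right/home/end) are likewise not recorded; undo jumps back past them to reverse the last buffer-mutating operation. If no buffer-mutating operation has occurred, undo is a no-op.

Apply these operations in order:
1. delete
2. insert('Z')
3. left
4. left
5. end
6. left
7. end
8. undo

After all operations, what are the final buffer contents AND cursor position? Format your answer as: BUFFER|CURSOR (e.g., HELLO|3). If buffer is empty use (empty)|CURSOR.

Answer: DA|0

Derivation:
After op 1 (delete): buf='DA' cursor=0
After op 2 (insert('Z')): buf='ZDA' cursor=1
After op 3 (left): buf='ZDA' cursor=0
After op 4 (left): buf='ZDA' cursor=0
After op 5 (end): buf='ZDA' cursor=3
After op 6 (left): buf='ZDA' cursor=2
After op 7 (end): buf='ZDA' cursor=3
After op 8 (undo): buf='DA' cursor=0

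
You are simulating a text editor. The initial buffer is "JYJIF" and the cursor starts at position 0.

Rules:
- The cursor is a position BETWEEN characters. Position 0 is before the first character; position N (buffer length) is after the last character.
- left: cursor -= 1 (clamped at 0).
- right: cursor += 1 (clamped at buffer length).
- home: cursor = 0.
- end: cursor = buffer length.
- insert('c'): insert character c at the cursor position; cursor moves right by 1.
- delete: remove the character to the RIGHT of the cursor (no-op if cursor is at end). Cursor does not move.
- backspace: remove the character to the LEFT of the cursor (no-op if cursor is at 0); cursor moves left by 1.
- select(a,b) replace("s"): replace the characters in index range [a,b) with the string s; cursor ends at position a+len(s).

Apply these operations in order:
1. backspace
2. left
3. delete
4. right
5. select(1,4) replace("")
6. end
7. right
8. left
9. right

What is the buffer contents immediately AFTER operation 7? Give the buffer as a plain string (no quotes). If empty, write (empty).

After op 1 (backspace): buf='JYJIF' cursor=0
After op 2 (left): buf='JYJIF' cursor=0
After op 3 (delete): buf='YJIF' cursor=0
After op 4 (right): buf='YJIF' cursor=1
After op 5 (select(1,4) replace("")): buf='Y' cursor=1
After op 6 (end): buf='Y' cursor=1
After op 7 (right): buf='Y' cursor=1

Answer: Y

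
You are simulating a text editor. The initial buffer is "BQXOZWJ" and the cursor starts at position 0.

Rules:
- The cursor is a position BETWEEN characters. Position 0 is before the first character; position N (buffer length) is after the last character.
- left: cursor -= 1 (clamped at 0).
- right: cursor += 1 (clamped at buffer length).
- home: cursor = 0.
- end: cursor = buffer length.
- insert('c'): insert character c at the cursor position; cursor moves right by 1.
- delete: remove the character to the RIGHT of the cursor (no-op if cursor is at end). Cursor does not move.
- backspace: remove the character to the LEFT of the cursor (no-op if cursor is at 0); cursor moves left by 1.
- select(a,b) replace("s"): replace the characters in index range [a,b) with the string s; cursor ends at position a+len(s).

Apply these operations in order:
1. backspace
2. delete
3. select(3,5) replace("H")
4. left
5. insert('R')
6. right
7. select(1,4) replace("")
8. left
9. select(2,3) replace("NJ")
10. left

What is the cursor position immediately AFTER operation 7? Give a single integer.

Answer: 1

Derivation:
After op 1 (backspace): buf='BQXOZWJ' cursor=0
After op 2 (delete): buf='QXOZWJ' cursor=0
After op 3 (select(3,5) replace("H")): buf='QXOHJ' cursor=4
After op 4 (left): buf='QXOHJ' cursor=3
After op 5 (insert('R')): buf='QXORHJ' cursor=4
After op 6 (right): buf='QXORHJ' cursor=5
After op 7 (select(1,4) replace("")): buf='QHJ' cursor=1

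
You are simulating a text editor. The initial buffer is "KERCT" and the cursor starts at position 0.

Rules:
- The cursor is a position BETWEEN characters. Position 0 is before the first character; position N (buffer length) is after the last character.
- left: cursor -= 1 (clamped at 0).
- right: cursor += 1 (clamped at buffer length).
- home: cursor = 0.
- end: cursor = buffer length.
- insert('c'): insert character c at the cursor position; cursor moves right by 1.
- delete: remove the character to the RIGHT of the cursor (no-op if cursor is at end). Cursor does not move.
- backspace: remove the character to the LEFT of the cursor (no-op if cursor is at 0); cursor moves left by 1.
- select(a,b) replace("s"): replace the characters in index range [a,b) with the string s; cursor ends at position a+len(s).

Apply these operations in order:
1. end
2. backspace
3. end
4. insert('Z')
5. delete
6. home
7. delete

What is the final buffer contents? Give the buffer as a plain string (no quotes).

Answer: ERCZ

Derivation:
After op 1 (end): buf='KERCT' cursor=5
After op 2 (backspace): buf='KERC' cursor=4
After op 3 (end): buf='KERC' cursor=4
After op 4 (insert('Z')): buf='KERCZ' cursor=5
After op 5 (delete): buf='KERCZ' cursor=5
After op 6 (home): buf='KERCZ' cursor=0
After op 7 (delete): buf='ERCZ' cursor=0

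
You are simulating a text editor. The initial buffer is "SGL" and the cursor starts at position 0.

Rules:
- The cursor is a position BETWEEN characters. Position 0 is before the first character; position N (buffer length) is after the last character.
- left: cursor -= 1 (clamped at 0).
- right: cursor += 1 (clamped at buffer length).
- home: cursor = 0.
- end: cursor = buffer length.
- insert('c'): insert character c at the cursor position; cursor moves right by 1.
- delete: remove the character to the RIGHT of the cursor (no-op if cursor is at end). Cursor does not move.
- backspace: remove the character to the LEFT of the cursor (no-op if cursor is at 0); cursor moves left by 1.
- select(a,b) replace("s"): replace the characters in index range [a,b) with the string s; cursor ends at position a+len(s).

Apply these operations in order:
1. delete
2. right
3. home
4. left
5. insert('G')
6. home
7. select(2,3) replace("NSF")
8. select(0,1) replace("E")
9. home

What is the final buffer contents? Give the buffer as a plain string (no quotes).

Answer: EGNSF

Derivation:
After op 1 (delete): buf='GL' cursor=0
After op 2 (right): buf='GL' cursor=1
After op 3 (home): buf='GL' cursor=0
After op 4 (left): buf='GL' cursor=0
After op 5 (insert('G')): buf='GGL' cursor=1
After op 6 (home): buf='GGL' cursor=0
After op 7 (select(2,3) replace("NSF")): buf='GGNSF' cursor=5
After op 8 (select(0,1) replace("E")): buf='EGNSF' cursor=1
After op 9 (home): buf='EGNSF' cursor=0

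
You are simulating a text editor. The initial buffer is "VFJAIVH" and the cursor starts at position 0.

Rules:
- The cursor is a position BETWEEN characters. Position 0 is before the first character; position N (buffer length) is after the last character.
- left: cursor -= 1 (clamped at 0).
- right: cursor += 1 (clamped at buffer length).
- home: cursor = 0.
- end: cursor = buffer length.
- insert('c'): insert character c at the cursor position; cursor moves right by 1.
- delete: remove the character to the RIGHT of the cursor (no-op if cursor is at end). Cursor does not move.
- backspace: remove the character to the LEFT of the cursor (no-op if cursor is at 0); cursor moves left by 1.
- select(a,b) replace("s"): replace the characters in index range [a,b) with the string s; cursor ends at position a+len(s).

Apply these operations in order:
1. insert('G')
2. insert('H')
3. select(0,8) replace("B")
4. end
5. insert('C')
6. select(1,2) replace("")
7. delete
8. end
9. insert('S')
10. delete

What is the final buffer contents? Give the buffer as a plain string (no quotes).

After op 1 (insert('G')): buf='GVFJAIVH' cursor=1
After op 2 (insert('H')): buf='GHVFJAIVH' cursor=2
After op 3 (select(0,8) replace("B")): buf='BH' cursor=1
After op 4 (end): buf='BH' cursor=2
After op 5 (insert('C')): buf='BHC' cursor=3
After op 6 (select(1,2) replace("")): buf='BC' cursor=1
After op 7 (delete): buf='B' cursor=1
After op 8 (end): buf='B' cursor=1
After op 9 (insert('S')): buf='BS' cursor=2
After op 10 (delete): buf='BS' cursor=2

Answer: BS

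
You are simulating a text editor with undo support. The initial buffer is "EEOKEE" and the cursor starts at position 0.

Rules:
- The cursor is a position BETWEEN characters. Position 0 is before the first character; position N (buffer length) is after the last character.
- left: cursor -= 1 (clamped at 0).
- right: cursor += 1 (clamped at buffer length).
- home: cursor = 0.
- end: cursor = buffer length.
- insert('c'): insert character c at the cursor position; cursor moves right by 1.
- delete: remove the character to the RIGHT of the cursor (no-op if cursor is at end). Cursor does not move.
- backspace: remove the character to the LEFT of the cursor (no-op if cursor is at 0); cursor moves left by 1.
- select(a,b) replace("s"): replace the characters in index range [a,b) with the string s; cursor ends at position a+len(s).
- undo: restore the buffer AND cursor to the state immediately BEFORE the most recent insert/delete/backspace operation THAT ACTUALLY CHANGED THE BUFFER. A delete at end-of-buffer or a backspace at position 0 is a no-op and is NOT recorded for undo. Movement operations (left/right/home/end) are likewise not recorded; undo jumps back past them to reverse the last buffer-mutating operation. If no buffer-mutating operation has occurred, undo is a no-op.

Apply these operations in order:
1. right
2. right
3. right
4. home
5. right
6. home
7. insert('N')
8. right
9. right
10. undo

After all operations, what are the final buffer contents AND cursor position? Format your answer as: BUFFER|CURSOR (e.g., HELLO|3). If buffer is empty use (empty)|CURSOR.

Answer: EEOKEE|0

Derivation:
After op 1 (right): buf='EEOKEE' cursor=1
After op 2 (right): buf='EEOKEE' cursor=2
After op 3 (right): buf='EEOKEE' cursor=3
After op 4 (home): buf='EEOKEE' cursor=0
After op 5 (right): buf='EEOKEE' cursor=1
After op 6 (home): buf='EEOKEE' cursor=0
After op 7 (insert('N')): buf='NEEOKEE' cursor=1
After op 8 (right): buf='NEEOKEE' cursor=2
After op 9 (right): buf='NEEOKEE' cursor=3
After op 10 (undo): buf='EEOKEE' cursor=0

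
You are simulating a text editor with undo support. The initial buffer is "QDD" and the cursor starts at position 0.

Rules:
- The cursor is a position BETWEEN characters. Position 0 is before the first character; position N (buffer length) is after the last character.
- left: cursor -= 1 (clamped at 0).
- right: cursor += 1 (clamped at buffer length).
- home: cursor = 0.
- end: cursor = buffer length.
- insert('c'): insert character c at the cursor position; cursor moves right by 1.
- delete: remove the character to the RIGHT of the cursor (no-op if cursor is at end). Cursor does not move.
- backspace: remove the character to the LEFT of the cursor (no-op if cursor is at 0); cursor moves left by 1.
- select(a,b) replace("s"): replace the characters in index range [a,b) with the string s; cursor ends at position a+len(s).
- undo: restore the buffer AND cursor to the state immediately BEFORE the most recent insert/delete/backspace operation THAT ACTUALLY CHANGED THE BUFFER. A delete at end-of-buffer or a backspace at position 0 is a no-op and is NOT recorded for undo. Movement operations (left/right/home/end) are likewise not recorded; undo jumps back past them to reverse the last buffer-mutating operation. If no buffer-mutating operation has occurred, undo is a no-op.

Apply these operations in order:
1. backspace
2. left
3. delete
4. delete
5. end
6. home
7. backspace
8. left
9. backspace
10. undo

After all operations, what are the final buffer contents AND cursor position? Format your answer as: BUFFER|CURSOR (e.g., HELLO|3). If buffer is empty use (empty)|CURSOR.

Answer: DD|0

Derivation:
After op 1 (backspace): buf='QDD' cursor=0
After op 2 (left): buf='QDD' cursor=0
After op 3 (delete): buf='DD' cursor=0
After op 4 (delete): buf='D' cursor=0
After op 5 (end): buf='D' cursor=1
After op 6 (home): buf='D' cursor=0
After op 7 (backspace): buf='D' cursor=0
After op 8 (left): buf='D' cursor=0
After op 9 (backspace): buf='D' cursor=0
After op 10 (undo): buf='DD' cursor=0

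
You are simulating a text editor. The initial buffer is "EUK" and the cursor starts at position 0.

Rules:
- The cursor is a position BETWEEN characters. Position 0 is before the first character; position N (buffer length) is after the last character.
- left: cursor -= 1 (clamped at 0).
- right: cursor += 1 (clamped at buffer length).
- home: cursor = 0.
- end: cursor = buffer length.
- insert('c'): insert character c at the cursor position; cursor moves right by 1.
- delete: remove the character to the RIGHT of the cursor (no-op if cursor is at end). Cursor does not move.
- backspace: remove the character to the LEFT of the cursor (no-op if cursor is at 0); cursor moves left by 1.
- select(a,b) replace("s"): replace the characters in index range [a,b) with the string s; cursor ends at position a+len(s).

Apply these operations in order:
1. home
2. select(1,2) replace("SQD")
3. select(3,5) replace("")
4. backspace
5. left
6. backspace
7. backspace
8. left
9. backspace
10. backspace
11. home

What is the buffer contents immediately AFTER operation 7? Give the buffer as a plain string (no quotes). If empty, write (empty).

Answer: S

Derivation:
After op 1 (home): buf='EUK' cursor=0
After op 2 (select(1,2) replace("SQD")): buf='ESQDK' cursor=4
After op 3 (select(3,5) replace("")): buf='ESQ' cursor=3
After op 4 (backspace): buf='ES' cursor=2
After op 5 (left): buf='ES' cursor=1
After op 6 (backspace): buf='S' cursor=0
After op 7 (backspace): buf='S' cursor=0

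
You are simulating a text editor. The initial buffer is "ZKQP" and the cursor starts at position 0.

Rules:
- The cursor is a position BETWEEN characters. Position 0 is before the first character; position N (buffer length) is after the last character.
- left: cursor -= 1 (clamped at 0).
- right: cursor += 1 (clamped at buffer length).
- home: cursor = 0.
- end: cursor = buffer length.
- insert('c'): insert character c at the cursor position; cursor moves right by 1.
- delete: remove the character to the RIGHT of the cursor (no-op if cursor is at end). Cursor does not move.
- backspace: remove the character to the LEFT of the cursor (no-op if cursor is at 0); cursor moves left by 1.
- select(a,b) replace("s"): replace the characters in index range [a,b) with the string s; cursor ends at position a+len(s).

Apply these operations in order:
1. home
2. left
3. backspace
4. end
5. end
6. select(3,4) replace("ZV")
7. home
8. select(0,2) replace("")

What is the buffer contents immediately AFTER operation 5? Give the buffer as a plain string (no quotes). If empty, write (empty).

After op 1 (home): buf='ZKQP' cursor=0
After op 2 (left): buf='ZKQP' cursor=0
After op 3 (backspace): buf='ZKQP' cursor=0
After op 4 (end): buf='ZKQP' cursor=4
After op 5 (end): buf='ZKQP' cursor=4

Answer: ZKQP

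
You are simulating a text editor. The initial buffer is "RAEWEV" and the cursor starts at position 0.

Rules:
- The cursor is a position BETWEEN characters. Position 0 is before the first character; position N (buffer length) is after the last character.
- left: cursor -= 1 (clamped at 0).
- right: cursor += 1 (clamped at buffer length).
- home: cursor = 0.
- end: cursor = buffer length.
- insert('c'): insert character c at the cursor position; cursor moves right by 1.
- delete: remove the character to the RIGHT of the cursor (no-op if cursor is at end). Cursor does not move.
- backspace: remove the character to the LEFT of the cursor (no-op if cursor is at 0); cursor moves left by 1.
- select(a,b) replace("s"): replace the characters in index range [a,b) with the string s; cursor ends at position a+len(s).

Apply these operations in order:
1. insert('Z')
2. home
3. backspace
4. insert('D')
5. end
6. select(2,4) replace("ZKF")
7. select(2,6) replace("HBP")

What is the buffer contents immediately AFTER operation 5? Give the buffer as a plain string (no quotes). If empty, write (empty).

After op 1 (insert('Z')): buf='ZRAEWEV' cursor=1
After op 2 (home): buf='ZRAEWEV' cursor=0
After op 3 (backspace): buf='ZRAEWEV' cursor=0
After op 4 (insert('D')): buf='DZRAEWEV' cursor=1
After op 5 (end): buf='DZRAEWEV' cursor=8

Answer: DZRAEWEV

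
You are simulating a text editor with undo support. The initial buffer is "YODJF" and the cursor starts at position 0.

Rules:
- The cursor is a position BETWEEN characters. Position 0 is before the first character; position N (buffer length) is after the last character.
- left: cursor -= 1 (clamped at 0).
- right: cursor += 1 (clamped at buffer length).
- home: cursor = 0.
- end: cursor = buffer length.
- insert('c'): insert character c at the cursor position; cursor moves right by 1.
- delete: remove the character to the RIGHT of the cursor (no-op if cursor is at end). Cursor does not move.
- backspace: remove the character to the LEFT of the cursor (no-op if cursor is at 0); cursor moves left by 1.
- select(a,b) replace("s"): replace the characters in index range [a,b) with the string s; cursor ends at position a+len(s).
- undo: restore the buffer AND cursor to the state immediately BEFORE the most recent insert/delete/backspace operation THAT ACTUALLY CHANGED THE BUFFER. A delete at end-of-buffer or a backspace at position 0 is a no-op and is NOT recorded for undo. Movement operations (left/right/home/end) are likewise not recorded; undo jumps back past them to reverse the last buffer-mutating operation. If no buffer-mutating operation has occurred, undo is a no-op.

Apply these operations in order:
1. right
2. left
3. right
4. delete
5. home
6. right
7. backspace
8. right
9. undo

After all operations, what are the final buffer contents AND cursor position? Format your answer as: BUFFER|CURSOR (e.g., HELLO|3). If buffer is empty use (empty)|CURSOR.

After op 1 (right): buf='YODJF' cursor=1
After op 2 (left): buf='YODJF' cursor=0
After op 3 (right): buf='YODJF' cursor=1
After op 4 (delete): buf='YDJF' cursor=1
After op 5 (home): buf='YDJF' cursor=0
After op 6 (right): buf='YDJF' cursor=1
After op 7 (backspace): buf='DJF' cursor=0
After op 8 (right): buf='DJF' cursor=1
After op 9 (undo): buf='YDJF' cursor=1

Answer: YDJF|1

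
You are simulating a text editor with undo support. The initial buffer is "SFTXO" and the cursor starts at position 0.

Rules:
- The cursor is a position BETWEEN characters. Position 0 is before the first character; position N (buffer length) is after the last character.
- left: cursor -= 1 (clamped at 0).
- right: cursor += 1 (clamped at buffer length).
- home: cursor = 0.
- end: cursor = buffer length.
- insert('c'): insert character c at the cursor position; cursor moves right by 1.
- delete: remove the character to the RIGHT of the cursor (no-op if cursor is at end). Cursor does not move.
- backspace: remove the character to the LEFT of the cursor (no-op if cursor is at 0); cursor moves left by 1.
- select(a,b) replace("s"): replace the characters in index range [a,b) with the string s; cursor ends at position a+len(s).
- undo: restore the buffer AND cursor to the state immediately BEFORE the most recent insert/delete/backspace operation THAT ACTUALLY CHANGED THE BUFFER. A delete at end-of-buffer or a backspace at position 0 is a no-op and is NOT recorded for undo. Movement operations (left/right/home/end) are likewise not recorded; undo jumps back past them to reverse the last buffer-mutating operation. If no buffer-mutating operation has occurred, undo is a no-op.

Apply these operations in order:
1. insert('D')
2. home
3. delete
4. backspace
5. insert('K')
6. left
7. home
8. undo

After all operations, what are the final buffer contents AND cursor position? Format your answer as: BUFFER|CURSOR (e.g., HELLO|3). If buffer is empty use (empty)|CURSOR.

After op 1 (insert('D')): buf='DSFTXO' cursor=1
After op 2 (home): buf='DSFTXO' cursor=0
After op 3 (delete): buf='SFTXO' cursor=0
After op 4 (backspace): buf='SFTXO' cursor=0
After op 5 (insert('K')): buf='KSFTXO' cursor=1
After op 6 (left): buf='KSFTXO' cursor=0
After op 7 (home): buf='KSFTXO' cursor=0
After op 8 (undo): buf='SFTXO' cursor=0

Answer: SFTXO|0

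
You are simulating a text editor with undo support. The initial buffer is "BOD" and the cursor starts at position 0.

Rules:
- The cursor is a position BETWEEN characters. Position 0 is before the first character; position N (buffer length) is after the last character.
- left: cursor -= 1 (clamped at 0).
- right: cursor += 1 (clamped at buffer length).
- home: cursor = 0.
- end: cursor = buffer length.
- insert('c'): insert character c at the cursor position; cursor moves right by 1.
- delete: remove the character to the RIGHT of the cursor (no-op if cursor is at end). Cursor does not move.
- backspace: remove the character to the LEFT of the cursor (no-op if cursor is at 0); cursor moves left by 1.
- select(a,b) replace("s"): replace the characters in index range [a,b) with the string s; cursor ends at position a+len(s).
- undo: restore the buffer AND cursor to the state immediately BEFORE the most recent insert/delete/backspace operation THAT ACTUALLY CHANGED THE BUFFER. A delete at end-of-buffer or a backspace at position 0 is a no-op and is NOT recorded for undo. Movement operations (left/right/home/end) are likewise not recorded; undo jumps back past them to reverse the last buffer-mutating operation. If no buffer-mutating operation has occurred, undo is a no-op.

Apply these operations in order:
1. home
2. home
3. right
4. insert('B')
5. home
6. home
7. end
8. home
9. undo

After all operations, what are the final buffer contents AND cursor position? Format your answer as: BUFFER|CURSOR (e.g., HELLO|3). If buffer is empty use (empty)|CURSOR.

Answer: BOD|1

Derivation:
After op 1 (home): buf='BOD' cursor=0
After op 2 (home): buf='BOD' cursor=0
After op 3 (right): buf='BOD' cursor=1
After op 4 (insert('B')): buf='BBOD' cursor=2
After op 5 (home): buf='BBOD' cursor=0
After op 6 (home): buf='BBOD' cursor=0
After op 7 (end): buf='BBOD' cursor=4
After op 8 (home): buf='BBOD' cursor=0
After op 9 (undo): buf='BOD' cursor=1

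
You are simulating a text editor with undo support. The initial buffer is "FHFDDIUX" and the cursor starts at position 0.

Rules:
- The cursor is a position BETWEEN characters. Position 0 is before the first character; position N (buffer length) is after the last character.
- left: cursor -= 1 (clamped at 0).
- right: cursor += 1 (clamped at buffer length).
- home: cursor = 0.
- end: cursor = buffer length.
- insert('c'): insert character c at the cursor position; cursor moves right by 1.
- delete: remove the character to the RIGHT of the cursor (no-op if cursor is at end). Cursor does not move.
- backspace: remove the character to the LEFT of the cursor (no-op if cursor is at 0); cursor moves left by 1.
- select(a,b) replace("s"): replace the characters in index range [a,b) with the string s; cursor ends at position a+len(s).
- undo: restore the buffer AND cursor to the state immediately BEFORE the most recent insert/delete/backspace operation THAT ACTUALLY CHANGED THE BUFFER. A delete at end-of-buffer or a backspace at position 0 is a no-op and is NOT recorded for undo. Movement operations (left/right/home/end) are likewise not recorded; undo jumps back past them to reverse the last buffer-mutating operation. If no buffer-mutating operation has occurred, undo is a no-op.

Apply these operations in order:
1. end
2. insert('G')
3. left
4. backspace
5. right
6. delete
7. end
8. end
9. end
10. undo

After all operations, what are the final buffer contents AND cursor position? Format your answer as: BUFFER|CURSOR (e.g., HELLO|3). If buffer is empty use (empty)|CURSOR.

After op 1 (end): buf='FHFDDIUX' cursor=8
After op 2 (insert('G')): buf='FHFDDIUXG' cursor=9
After op 3 (left): buf='FHFDDIUXG' cursor=8
After op 4 (backspace): buf='FHFDDIUG' cursor=7
After op 5 (right): buf='FHFDDIUG' cursor=8
After op 6 (delete): buf='FHFDDIUG' cursor=8
After op 7 (end): buf='FHFDDIUG' cursor=8
After op 8 (end): buf='FHFDDIUG' cursor=8
After op 9 (end): buf='FHFDDIUG' cursor=8
After op 10 (undo): buf='FHFDDIUXG' cursor=8

Answer: FHFDDIUXG|8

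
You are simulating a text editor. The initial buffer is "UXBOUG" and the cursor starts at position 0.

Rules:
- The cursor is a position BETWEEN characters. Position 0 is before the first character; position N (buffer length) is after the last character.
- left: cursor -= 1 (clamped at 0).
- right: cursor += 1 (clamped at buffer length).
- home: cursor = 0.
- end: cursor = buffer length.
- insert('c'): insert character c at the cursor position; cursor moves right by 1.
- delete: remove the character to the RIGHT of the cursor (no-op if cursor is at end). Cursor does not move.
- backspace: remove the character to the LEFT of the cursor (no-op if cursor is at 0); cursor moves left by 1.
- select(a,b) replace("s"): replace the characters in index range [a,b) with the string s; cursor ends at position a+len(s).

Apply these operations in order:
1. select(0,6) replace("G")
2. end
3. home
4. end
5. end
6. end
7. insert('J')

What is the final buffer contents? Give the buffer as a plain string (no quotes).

After op 1 (select(0,6) replace("G")): buf='G' cursor=1
After op 2 (end): buf='G' cursor=1
After op 3 (home): buf='G' cursor=0
After op 4 (end): buf='G' cursor=1
After op 5 (end): buf='G' cursor=1
After op 6 (end): buf='G' cursor=1
After op 7 (insert('J')): buf='GJ' cursor=2

Answer: GJ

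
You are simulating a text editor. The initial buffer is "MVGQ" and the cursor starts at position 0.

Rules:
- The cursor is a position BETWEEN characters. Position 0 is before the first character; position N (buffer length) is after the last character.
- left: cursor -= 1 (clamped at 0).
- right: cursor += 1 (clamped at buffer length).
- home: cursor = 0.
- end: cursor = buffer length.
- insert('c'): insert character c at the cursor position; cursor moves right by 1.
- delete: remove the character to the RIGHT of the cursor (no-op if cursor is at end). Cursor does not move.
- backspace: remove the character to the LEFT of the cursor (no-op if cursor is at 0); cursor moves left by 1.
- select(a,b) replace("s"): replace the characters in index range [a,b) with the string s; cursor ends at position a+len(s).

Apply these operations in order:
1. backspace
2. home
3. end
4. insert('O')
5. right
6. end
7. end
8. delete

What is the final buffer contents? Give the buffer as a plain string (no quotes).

Answer: MVGQO

Derivation:
After op 1 (backspace): buf='MVGQ' cursor=0
After op 2 (home): buf='MVGQ' cursor=0
After op 3 (end): buf='MVGQ' cursor=4
After op 4 (insert('O')): buf='MVGQO' cursor=5
After op 5 (right): buf='MVGQO' cursor=5
After op 6 (end): buf='MVGQO' cursor=5
After op 7 (end): buf='MVGQO' cursor=5
After op 8 (delete): buf='MVGQO' cursor=5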